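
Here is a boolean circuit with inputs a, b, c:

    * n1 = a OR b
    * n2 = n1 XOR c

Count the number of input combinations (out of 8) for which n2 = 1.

4

n2 = n1 XOR c must be 1, so n1 and c differ.
Satisfying assignments:
  a=0, b=0, c=1
  a=0, b=1, c=0
  a=1, b=0, c=0
  a=1, b=1, c=0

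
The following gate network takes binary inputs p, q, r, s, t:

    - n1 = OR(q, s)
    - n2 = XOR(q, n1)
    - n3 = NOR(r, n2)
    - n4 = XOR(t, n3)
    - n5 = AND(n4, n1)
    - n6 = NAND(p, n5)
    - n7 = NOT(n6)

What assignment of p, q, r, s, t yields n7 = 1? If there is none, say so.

p=1 q=1 r=1 s=0 t=1

n7 = NOT(n6) must be 1, so n6 = 0.
n6 = NAND(p, n5) must be 0, so both p = 1 and n5 = 1.
n5 = AND(n4, n1) must be 1, so both n4 = 1 and n1 = 1.
Check with p=1 q=1 r=1 s=0 t=1:
n1 = OR(q, s) = OR(1, 0) = 1
n2 = XOR(q, n1) = XOR(1, 1) = 0
n3 = NOR(r, n2) = NOR(1, 0) = 0
n4 = XOR(t, n3) = XOR(1, 0) = 1
n5 = AND(n4, n1) = AND(1, 1) = 1
n6 = NAND(p, n5) = NAND(1, 1) = 0
n7 = NOT(n6) = NOT 0 = 1
So n7 = 1 as required.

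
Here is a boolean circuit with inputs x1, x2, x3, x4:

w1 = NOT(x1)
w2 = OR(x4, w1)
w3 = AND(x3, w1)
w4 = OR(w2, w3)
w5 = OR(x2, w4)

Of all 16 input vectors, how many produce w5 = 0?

w5 = OR(x2, w4) must be 0, so both x2 = 0 and w4 = 0.
Satisfying assignments:
  x1=1, x2=0, x3=0, x4=0
  x1=1, x2=0, x3=1, x4=0

2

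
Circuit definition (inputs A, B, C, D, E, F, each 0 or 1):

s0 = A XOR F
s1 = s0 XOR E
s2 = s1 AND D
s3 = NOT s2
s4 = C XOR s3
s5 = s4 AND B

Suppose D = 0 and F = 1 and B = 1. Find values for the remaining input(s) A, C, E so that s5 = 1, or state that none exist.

A=1, C=0, E=0

Check with D = 0 and F = 1 and B = 1 and A=1, C=0, E=0:
s0 = A XOR F = 1 XOR 1 = 0
s1 = s0 XOR E = 0 XOR 0 = 0
s2 = s1 AND D = 0 AND 0 = 0
s3 = NOT s2 = NOT 0 = 1
s4 = C XOR s3 = 0 XOR 1 = 1
s5 = s4 AND B = 1 AND 1 = 1
So s5 = 1.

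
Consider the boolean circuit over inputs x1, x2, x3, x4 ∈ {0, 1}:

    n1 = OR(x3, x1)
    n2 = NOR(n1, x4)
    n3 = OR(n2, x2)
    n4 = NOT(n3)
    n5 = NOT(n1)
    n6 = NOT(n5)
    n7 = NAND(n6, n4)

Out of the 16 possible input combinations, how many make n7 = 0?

n7 = NAND(n6, n4) must be 0, so both n6 = 1 and n4 = 1.
Satisfying assignments:
  x1=0, x2=0, x3=1, x4=0
  x1=0, x2=0, x3=1, x4=1
  x1=1, x2=0, x3=0, x4=0
  x1=1, x2=0, x3=0, x4=1
  x1=1, x2=0, x3=1, x4=0
  x1=1, x2=0, x3=1, x4=1

6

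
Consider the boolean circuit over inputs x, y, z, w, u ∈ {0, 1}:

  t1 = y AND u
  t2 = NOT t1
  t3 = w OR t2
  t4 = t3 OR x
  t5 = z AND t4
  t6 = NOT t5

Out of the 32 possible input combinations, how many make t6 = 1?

t6 = NOT t5 must be 1, so t5 = 0.
t5 = z AND t4 must be 0, so at least one of z, t4 is 0.
Enumerating the 32 input combinations, 17 give t6 = 1 and 15 give t6 = 0.

17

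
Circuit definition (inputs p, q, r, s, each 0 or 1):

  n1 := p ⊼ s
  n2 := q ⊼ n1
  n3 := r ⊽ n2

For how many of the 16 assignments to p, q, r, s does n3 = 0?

13

n3 = r ⊽ n2 must be 0, so at least one of r, n2 is 1.
Enumerating the 16 input combinations, 13 give n3 = 0 and 3 give n3 = 1.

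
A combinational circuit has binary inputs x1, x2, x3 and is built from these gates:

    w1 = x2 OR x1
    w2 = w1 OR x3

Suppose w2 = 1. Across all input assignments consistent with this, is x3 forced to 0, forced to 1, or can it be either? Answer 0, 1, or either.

either

Both values of x3 occur among assignments with w2 = 1:
  x3=0: x1=0, x2=1, x3=0
  x3=1: x1=0, x2=0, x3=1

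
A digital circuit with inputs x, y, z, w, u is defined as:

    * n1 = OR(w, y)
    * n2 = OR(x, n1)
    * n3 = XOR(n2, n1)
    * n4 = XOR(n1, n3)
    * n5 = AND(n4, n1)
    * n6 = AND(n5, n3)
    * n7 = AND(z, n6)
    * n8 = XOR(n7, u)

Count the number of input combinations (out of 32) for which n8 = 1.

16

n8 = XOR(n7, u) must be 1, so n7 and u differ.
Enumerating the 32 input combinations, 16 give n8 = 1 and 16 give n8 = 0.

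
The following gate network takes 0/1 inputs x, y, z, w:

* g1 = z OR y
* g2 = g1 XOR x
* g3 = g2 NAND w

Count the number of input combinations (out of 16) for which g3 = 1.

12

g3 = g2 NAND w must be 1, so at least one of g2, w is 0.
Enumerating the 16 input combinations, 12 give g3 = 1 and 4 give g3 = 0.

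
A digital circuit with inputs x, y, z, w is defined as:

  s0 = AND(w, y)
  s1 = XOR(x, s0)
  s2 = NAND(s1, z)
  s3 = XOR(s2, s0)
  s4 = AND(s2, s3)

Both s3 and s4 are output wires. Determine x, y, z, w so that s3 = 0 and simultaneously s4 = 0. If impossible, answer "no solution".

x=1 y=0 z=1 w=1

Check with x=1 y=0 z=1 w=1:
s0 = AND(w, y) = AND(1, 0) = 0
s1 = XOR(x, s0) = XOR(1, 0) = 1
s2 = NAND(s1, z) = NAND(1, 1) = 0
s3 = XOR(s2, s0) = XOR(0, 0) = 0
s4 = AND(s2, s3) = AND(0, 0) = 0
So s3 = 0 and s4 = 0.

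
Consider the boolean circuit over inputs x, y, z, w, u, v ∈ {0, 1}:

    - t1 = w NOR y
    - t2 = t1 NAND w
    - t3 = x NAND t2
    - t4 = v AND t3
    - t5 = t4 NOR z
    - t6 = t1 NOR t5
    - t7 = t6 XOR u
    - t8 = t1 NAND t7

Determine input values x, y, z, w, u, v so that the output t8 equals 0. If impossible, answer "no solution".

x=1 y=0 z=0 w=0 u=1 v=1

t8 = t1 NAND t7 must be 0, so both t1 = 1 and t7 = 1.
Check with x=1 y=0 z=0 w=0 u=1 v=1:
t1 = w NOR y = 0 NOR 0 = 1
t2 = t1 NAND w = 1 NAND 0 = 1
t3 = x NAND t2 = 1 NAND 1 = 0
t4 = v AND t3 = 1 AND 0 = 0
t5 = t4 NOR z = 0 NOR 0 = 1
t6 = t1 NOR t5 = 1 NOR 1 = 0
t7 = t6 XOR u = 0 XOR 1 = 1
t8 = t1 NAND t7 = 1 NAND 1 = 0
So t8 = 0 as required.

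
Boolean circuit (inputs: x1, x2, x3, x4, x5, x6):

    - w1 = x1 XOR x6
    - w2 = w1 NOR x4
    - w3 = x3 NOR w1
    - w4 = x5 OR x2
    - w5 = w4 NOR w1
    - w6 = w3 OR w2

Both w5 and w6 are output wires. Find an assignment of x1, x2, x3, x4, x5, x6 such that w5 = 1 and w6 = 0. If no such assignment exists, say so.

x1=0 x2=0 x3=1 x4=1 x5=0 x6=0

Check with x1=0 x2=0 x3=1 x4=1 x5=0 x6=0:
w1 = x1 XOR x6 = 0 XOR 0 = 0
w2 = w1 NOR x4 = 0 NOR 1 = 0
w3 = x3 NOR w1 = 1 NOR 0 = 0
w4 = x5 OR x2 = 0 OR 0 = 0
w5 = w4 NOR w1 = 0 NOR 0 = 1
w6 = w3 OR w2 = 0 OR 0 = 0
So w5 = 1 and w6 = 0.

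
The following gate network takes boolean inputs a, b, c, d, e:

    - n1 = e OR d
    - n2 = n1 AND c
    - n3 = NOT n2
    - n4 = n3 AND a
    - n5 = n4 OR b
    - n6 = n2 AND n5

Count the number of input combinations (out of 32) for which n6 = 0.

26

n6 = n2 AND n5 must be 0, so at least one of n2, n5 is 0.
Enumerating the 32 input combinations, 26 give n6 = 0 and 6 give n6 = 1.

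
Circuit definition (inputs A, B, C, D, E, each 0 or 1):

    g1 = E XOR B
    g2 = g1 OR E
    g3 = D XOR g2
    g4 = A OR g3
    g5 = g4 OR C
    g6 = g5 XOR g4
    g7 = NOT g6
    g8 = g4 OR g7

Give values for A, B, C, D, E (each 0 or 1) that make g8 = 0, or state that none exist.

Check with A=0 B=1 C=1 D=1 E=1:
g1 = E XOR B = 1 XOR 1 = 0
g2 = g1 OR E = 0 OR 1 = 1
g3 = D XOR g2 = 1 XOR 1 = 0
g4 = A OR g3 = 0 OR 0 = 0
g5 = g4 OR C = 0 OR 1 = 1
g6 = g5 XOR g4 = 1 XOR 0 = 1
g7 = NOT g6 = NOT 1 = 0
g8 = g4 OR g7 = 0 OR 0 = 0
So g8 = 0 as required.

A=0 B=1 C=1 D=1 E=1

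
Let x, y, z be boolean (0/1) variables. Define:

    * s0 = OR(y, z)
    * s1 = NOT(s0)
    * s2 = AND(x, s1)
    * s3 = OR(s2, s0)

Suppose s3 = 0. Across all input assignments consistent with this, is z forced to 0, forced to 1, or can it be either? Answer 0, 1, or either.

0

s3 = OR(s2, s0) must be 0, so both s2 = 0 and s0 = 0.
Every assignment with s3 = 0 has z = 0; there are 1 such assignment(s).
  x=0, y=0, z=0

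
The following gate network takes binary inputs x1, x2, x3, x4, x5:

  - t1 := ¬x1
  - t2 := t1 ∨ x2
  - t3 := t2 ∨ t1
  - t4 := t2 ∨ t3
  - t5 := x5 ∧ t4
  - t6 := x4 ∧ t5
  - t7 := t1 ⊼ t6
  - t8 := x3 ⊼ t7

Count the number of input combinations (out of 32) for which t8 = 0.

14

t8 = x3 ⊼ t7 must be 0, so both x3 = 1 and t7 = 1.
t7 = t1 ⊼ t6 must be 1, so at least one of t1, t6 is 0.
Enumerating the 32 input combinations, 14 give t8 = 0 and 18 give t8 = 1.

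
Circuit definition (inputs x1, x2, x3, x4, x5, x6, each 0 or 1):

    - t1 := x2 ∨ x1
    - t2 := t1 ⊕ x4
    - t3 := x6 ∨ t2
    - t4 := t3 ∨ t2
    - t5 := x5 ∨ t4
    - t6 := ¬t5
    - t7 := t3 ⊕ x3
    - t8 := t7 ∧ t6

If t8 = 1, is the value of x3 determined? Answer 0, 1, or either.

1

t8 = t7 ∧ t6 must be 1, so both t7 = 1 and t6 = 1.
t7 = t3 ⊕ x3 must be 1, so t3 and x3 differ.
t6 = ¬t5 must be 1, so t5 = 0.
Every assignment with t8 = 1 has x3 = 1; there are 4 such assignment(s).
  x1=0, x2=0, x3=1, x4=0, x5=0, x6=0
  x1=0, x2=1, x3=1, x4=1, x5=0, x6=0
  x1=1, x2=0, x3=1, x4=1, x5=0, x6=0
  x1=1, x2=1, x3=1, x4=1, x5=0, x6=0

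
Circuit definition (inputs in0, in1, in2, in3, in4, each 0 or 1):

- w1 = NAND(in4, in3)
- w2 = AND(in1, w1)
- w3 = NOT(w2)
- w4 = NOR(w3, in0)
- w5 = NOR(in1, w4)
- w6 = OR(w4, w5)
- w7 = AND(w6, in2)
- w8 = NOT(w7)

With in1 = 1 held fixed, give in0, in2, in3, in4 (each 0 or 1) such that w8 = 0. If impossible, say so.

in0=0, in2=1, in3=0, in4=1

w8 = NOT(w7) must be 0, so w7 = 1.
Check with in1 = 1 and in0=0, in2=1, in3=0, in4=1:
w1 = NAND(in4, in3) = NAND(1, 0) = 1
w2 = AND(in1, w1) = AND(1, 1) = 1
w3 = NOT(w2) = NOT 1 = 0
w4 = NOR(w3, in0) = NOR(0, 0) = 1
w5 = NOR(in1, w4) = NOR(1, 1) = 0
w6 = OR(w4, w5) = OR(1, 0) = 1
w7 = AND(w6, in2) = AND(1, 1) = 1
w8 = NOT(w7) = NOT 1 = 0
So w8 = 0.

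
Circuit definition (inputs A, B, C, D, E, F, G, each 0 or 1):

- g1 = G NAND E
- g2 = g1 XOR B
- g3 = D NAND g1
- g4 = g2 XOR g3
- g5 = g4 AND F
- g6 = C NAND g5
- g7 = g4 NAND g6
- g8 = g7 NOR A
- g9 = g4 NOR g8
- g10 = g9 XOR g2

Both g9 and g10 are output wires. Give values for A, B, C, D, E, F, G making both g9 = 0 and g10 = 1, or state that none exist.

A=1, B=0, C=0, D=1, E=0, F=1, G=0

Check with A=1, B=0, C=0, D=1, E=0, F=1, G=0:
g1 = G NAND E = 0 NAND 0 = 1
g2 = g1 XOR B = 1 XOR 0 = 1
g3 = D NAND g1 = 1 NAND 1 = 0
g4 = g2 XOR g3 = 1 XOR 0 = 1
g5 = g4 AND F = 1 AND 1 = 1
g6 = C NAND g5 = 0 NAND 1 = 1
g7 = g4 NAND g6 = 1 NAND 1 = 0
g8 = g7 NOR A = 0 NOR 1 = 0
g9 = g4 NOR g8 = 1 NOR 0 = 0
g10 = g9 XOR g2 = 0 XOR 1 = 1
So g9 = 0 and g10 = 1.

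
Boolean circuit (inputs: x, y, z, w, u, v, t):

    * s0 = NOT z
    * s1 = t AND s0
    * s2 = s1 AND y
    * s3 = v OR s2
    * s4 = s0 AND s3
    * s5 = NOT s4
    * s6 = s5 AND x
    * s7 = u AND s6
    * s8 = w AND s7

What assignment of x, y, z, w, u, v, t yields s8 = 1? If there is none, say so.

s8 = w AND s7 must be 1, so both w = 1 and s7 = 1.
Check with x=1, y=1, z=0, w=1, u=1, v=0, t=0:
s0 = NOT z = NOT 0 = 1
s1 = t AND s0 = 0 AND 1 = 0
s2 = s1 AND y = 0 AND 1 = 0
s3 = v OR s2 = 0 OR 0 = 0
s4 = s0 AND s3 = 1 AND 0 = 0
s5 = NOT s4 = NOT 0 = 1
s6 = s5 AND x = 1 AND 1 = 1
s7 = u AND s6 = 1 AND 1 = 1
s8 = w AND s7 = 1 AND 1 = 1
So s8 = 1 as required.

x=1, y=1, z=0, w=1, u=1, v=0, t=0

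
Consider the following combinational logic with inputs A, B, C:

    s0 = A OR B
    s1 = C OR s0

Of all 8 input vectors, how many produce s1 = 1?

s1 = C OR s0 must be 1, so at least one of C, s0 is 1.
Enumerating the 8 input combinations, 7 give s1 = 1 and 1 give s1 = 0.

7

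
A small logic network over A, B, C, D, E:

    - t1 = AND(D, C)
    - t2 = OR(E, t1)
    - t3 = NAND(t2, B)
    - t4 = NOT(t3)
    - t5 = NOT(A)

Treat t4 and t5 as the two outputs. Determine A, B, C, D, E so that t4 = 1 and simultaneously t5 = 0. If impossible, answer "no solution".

Check with A=1, B=1, C=0, D=1, E=1:
t1 = AND(D, C) = AND(1, 0) = 0
t2 = OR(E, t1) = OR(1, 0) = 1
t3 = NAND(t2, B) = NAND(1, 1) = 0
t4 = NOT(t3) = NOT 0 = 1
t5 = NOT(A) = NOT 1 = 0
So t4 = 1 and t5 = 0.

A=1, B=1, C=0, D=1, E=1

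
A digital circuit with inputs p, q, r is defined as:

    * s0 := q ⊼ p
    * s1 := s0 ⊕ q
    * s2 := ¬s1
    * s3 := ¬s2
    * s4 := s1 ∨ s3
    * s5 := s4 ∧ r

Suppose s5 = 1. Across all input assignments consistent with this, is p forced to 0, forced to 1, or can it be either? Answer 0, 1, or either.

Both values of p occur among assignments with s5 = 1:
  p=0: p=0, q=0, r=1
  p=1: p=1, q=0, r=1

either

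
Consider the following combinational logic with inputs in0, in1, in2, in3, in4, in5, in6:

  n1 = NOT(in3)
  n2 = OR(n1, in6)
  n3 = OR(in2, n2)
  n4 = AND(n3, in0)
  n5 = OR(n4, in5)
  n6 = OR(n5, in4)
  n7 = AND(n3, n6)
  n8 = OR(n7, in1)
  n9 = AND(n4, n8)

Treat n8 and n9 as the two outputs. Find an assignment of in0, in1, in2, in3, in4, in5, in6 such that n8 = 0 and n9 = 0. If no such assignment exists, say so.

Check with in0=0, in1=0, in2=0, in3=1, in4=0, in5=0, in6=1:
n1 = NOT(in3) = NOT 1 = 0
n2 = OR(n1, in6) = OR(0, 1) = 1
n3 = OR(in2, n2) = OR(0, 1) = 1
n4 = AND(n3, in0) = AND(1, 0) = 0
n5 = OR(n4, in5) = OR(0, 0) = 0
n6 = OR(n5, in4) = OR(0, 0) = 0
n7 = AND(n3, n6) = AND(1, 0) = 0
n8 = OR(n7, in1) = OR(0, 0) = 0
n9 = AND(n4, n8) = AND(0, 0) = 0
So n8 = 0 and n9 = 0.

in0=0, in1=0, in2=0, in3=1, in4=0, in5=0, in6=1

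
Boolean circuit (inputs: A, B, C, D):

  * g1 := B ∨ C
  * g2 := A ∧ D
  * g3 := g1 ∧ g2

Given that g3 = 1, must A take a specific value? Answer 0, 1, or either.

1

g3 = g1 ∧ g2 must be 1, so both g1 = 1 and g2 = 1.
g1 = B ∨ C must be 1, so at least one of B, C is 1.
Every assignment with g3 = 1 has A = 1; there are 3 such assignment(s).
  A=1, B=0, C=1, D=1
  A=1, B=1, C=0, D=1
  A=1, B=1, C=1, D=1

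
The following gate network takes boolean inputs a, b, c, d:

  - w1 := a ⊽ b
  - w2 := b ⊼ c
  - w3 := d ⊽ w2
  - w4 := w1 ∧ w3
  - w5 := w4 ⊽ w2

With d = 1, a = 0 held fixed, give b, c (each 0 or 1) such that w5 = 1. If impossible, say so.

b=1, c=1

Check with d = 1, a = 0 and b=1, c=1:
w1 = a ⊽ b = 0 ⊽ 1 = 0
w2 = b ⊼ c = 1 ⊼ 1 = 0
w3 = d ⊽ w2 = 1 ⊽ 0 = 0
w4 = w1 ∧ w3 = 0 ∧ 0 = 0
w5 = w4 ⊽ w2 = 0 ⊽ 0 = 1
So w5 = 1.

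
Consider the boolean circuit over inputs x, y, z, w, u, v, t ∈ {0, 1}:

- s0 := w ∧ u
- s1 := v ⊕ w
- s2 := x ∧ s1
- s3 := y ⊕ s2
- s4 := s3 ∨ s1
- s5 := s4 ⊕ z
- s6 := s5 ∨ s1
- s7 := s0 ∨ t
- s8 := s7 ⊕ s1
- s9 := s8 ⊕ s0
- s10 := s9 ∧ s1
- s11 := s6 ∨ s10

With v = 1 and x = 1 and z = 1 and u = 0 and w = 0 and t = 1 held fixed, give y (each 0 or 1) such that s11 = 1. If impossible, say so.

y=0

s11 = s6 ∨ s10 must be 1, so at least one of s6, s10 is 1.
Check with v = 1 and x = 1 and z = 1 and u = 0 and w = 0 and t = 1 and y=0:
s0 = w ∧ u = 0 ∧ 0 = 0
s1 = v ⊕ w = 1 ⊕ 0 = 1
s2 = x ∧ s1 = 1 ∧ 1 = 1
s3 = y ⊕ s2 = 0 ⊕ 1 = 1
s4 = s3 ∨ s1 = 1 ∨ 1 = 1
s5 = s4 ⊕ z = 1 ⊕ 1 = 0
s6 = s5 ∨ s1 = 0 ∨ 1 = 1
s7 = s0 ∨ t = 0 ∨ 1 = 1
s8 = s7 ⊕ s1 = 1 ⊕ 1 = 0
s9 = s8 ⊕ s0 = 0 ⊕ 0 = 0
s10 = s9 ∧ s1 = 0 ∧ 1 = 0
s11 = s6 ∨ s10 = 1 ∨ 0 = 1
So s11 = 1.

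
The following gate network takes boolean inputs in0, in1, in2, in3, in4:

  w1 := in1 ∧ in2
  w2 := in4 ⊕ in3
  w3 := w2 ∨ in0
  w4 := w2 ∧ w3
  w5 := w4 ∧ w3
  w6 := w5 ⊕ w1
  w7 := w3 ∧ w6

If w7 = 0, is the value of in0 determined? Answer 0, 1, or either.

Both values of in0 occur among assignments with w7 = 0:
  in0=0: in0=0, in1=0, in2=0, in3=0, in4=0
  in0=1: in0=1, in1=0, in2=0, in3=0, in4=0

either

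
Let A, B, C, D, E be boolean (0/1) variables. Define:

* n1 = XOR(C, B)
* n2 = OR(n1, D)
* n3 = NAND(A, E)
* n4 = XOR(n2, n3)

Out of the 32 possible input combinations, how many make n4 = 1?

12

n4 = XOR(n2, n3) must be 1, so n2 and n3 differ.
Enumerating the 32 input combinations, 12 give n4 = 1 and 20 give n4 = 0.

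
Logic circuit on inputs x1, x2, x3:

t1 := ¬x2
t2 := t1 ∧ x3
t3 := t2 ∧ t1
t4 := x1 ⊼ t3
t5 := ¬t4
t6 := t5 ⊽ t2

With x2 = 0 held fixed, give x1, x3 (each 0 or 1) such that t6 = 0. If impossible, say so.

x1=0, x3=1

Check with x2 = 0 and x1=0, x3=1:
t1 = ¬x2 = ¬0 = 1
t2 = t1 ∧ x3 = 1 ∧ 1 = 1
t3 = t2 ∧ t1 = 1 ∧ 1 = 1
t4 = x1 ⊼ t3 = 0 ⊼ 1 = 1
t5 = ¬t4 = ¬1 = 0
t6 = t5 ⊽ t2 = 0 ⊽ 1 = 0
So t6 = 0.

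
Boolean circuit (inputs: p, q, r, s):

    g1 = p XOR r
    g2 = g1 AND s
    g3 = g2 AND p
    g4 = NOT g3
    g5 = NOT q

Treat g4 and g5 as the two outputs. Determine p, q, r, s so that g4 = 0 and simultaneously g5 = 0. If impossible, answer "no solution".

Check with p=1, q=1, r=0, s=1:
g1 = p XOR r = 1 XOR 0 = 1
g2 = g1 AND s = 1 AND 1 = 1
g3 = g2 AND p = 1 AND 1 = 1
g4 = NOT g3 = NOT 1 = 0
g5 = NOT q = NOT 1 = 0
So g4 = 0 and g5 = 0.

p=1, q=1, r=0, s=1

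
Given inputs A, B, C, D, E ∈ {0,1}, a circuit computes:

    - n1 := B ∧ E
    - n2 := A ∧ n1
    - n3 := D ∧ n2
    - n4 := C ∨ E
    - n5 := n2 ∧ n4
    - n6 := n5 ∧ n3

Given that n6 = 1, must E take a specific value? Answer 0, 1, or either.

1

n6 = n5 ∧ n3 must be 1, so both n5 = 1 and n3 = 1.
n5 = n2 ∧ n4 must be 1, so both n2 = 1 and n4 = 1.
n3 = D ∧ n2 must be 1, so both D = 1 and n2 = 1.
Every assignment with n6 = 1 has E = 1; there are 2 such assignment(s).
  A=1, B=1, C=0, D=1, E=1
  A=1, B=1, C=1, D=1, E=1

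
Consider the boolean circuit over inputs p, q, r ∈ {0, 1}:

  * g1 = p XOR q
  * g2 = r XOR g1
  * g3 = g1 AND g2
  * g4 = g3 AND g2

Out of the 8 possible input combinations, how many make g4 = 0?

6

g4 = g3 AND g2 must be 0, so at least one of g3, g2 is 0.
Satisfying assignments:
  p=0, q=0, r=0
  p=0, q=0, r=1
  p=0, q=1, r=1
  p=1, q=0, r=1
  p=1, q=1, r=0
  p=1, q=1, r=1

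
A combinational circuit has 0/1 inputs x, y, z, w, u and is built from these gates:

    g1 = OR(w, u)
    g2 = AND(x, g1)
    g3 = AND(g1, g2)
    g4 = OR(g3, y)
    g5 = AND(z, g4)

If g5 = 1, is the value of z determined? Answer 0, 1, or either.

g5 = AND(z, g4) must be 1, so both z = 1 and g4 = 1.
g4 = OR(g3, y) must be 1, so at least one of g3, y is 1.
Every assignment with g5 = 1 has z = 1; there are 11 such assignment(s).

1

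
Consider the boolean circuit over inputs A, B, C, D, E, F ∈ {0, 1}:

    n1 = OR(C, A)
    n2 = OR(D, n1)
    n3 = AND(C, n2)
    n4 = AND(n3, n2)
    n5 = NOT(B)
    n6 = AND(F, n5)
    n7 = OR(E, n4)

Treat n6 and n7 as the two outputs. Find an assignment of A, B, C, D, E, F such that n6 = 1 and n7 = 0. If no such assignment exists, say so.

Check with A=0 B=0 C=0 D=0 E=0 F=1:
n1 = OR(C, A) = OR(0, 0) = 0
n2 = OR(D, n1) = OR(0, 0) = 0
n3 = AND(C, n2) = AND(0, 0) = 0
n4 = AND(n3, n2) = AND(0, 0) = 0
n5 = NOT(B) = NOT 0 = 1
n6 = AND(F, n5) = AND(1, 1) = 1
n7 = OR(E, n4) = OR(0, 0) = 0
So n6 = 1 and n7 = 0.

A=0 B=0 C=0 D=0 E=0 F=1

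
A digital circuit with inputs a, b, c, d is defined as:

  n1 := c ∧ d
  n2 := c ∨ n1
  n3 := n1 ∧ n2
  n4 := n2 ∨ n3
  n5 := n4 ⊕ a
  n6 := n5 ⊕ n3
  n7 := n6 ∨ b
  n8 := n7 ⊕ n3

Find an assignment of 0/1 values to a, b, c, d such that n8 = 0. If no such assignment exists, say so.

Check with a=1, b=0, c=1, d=0:
n1 = c ∧ d = 1 ∧ 0 = 0
n2 = c ∨ n1 = 1 ∨ 0 = 1
n3 = n1 ∧ n2 = 0 ∧ 1 = 0
n4 = n2 ∨ n3 = 1 ∨ 0 = 1
n5 = n4 ⊕ a = 1 ⊕ 1 = 0
n6 = n5 ⊕ n3 = 0 ⊕ 0 = 0
n7 = n6 ∨ b = 0 ∨ 0 = 0
n8 = n7 ⊕ n3 = 0 ⊕ 0 = 0
So n8 = 0 as required.

a=1, b=0, c=1, d=0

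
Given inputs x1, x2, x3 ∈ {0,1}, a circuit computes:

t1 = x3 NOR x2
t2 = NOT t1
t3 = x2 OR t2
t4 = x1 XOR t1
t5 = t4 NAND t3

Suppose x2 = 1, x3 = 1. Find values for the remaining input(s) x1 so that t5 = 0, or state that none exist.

Check with x2 = 1, x3 = 1 and x1=1:
t1 = x3 NOR x2 = 1 NOR 1 = 0
t2 = NOT t1 = NOT 0 = 1
t3 = x2 OR t2 = 1 OR 1 = 1
t4 = x1 XOR t1 = 1 XOR 0 = 1
t5 = t4 NAND t3 = 1 NAND 1 = 0
So t5 = 0.

x1=1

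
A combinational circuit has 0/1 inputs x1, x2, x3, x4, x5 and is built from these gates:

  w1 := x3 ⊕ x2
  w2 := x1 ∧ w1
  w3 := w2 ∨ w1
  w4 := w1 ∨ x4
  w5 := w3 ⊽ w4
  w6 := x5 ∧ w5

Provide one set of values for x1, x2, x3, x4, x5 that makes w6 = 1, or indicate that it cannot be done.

x1=1 x2=0 x3=0 x4=0 x5=1

w6 = x5 ∧ w5 must be 1, so both x5 = 1 and w5 = 1.
w5 = w3 ⊽ w4 must be 1, so both w3 = 0 and w4 = 0.
Check with x1=1 x2=0 x3=0 x4=0 x5=1:
w1 = x3 ⊕ x2 = 0 ⊕ 0 = 0
w2 = x1 ∧ w1 = 1 ∧ 0 = 0
w3 = w2 ∨ w1 = 0 ∨ 0 = 0
w4 = w1 ∨ x4 = 0 ∨ 0 = 0
w5 = w3 ⊽ w4 = 0 ⊽ 0 = 1
w6 = x5 ∧ w5 = 1 ∧ 1 = 1
So w6 = 1 as required.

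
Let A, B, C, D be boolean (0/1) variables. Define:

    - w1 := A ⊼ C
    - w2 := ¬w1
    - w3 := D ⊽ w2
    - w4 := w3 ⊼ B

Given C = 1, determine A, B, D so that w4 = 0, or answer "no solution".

Check with C = 1 and A=0, B=1, D=0:
w1 = A ⊼ C = 0 ⊼ 1 = 1
w2 = ¬w1 = ¬1 = 0
w3 = D ⊽ w2 = 0 ⊽ 0 = 1
w4 = w3 ⊼ B = 1 ⊼ 1 = 0
So w4 = 0.

A=0 B=1 D=0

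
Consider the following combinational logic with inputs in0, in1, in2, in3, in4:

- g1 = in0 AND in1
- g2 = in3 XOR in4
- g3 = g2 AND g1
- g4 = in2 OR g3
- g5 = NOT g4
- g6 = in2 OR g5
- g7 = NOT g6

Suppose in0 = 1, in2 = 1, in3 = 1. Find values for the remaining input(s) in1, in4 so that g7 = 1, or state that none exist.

no solution exists

With in0 = 1, in2 = 1, in3 = 1 fixed, none of the 4 settings of in1, in4 give g7 = 1.
For example, with in1=0, in4=0:
g1 = in0 AND in1 = 1 AND 0 = 0
g2 = in3 XOR in4 = 1 XOR 0 = 1
g3 = g2 AND g1 = 1 AND 0 = 0
g4 = in2 OR g3 = 1 OR 0 = 1
g5 = NOT g4 = NOT 1 = 0
g6 = in2 OR g5 = 1 OR 0 = 1
g7 = NOT g6 = NOT 1 = 0
giving g7 = 0 ≠ 1.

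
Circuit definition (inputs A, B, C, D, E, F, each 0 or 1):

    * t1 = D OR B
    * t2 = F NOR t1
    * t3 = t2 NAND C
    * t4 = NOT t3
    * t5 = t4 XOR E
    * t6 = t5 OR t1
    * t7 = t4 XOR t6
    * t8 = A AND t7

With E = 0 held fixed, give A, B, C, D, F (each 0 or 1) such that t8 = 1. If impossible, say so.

t8 = A AND t7 must be 1, so both A = 1 and t7 = 1.
t7 = t4 XOR t6 must be 1, so t4 and t6 differ.
Check with E = 0 and A=1, B=1, C=0, D=0, F=0:
t1 = D OR B = 0 OR 1 = 1
t2 = F NOR t1 = 0 NOR 1 = 0
t3 = t2 NAND C = 0 NAND 0 = 1
t4 = NOT t3 = NOT 1 = 0
t5 = t4 XOR E = 0 XOR 0 = 0
t6 = t5 OR t1 = 0 OR 1 = 1
t7 = t4 XOR t6 = 0 XOR 1 = 1
t8 = A AND t7 = 1 AND 1 = 1
So t8 = 1.

A=1, B=1, C=0, D=0, F=0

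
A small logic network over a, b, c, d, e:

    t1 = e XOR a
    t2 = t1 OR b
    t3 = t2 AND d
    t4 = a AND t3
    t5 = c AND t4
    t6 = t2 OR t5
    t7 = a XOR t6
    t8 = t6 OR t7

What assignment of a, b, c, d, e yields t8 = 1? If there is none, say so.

t8 = t6 OR t7 must be 1, so at least one of t6, t7 is 1.
Check with a=0, b=1, c=1, d=1, e=0:
t1 = e XOR a = 0 XOR 0 = 0
t2 = t1 OR b = 0 OR 1 = 1
t3 = t2 AND d = 1 AND 1 = 1
t4 = a AND t3 = 0 AND 1 = 0
t5 = c AND t4 = 1 AND 0 = 0
t6 = t2 OR t5 = 1 OR 0 = 1
t7 = a XOR t6 = 0 XOR 1 = 1
t8 = t6 OR t7 = 1 OR 1 = 1
So t8 = 1 as required.

a=0, b=1, c=1, d=1, e=0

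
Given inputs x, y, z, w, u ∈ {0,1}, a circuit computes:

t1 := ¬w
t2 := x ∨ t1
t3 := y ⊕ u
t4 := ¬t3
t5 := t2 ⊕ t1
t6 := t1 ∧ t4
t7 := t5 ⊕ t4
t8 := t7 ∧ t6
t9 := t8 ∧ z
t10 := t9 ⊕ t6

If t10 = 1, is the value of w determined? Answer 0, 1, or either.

0

t10 = t9 ⊕ t6 must be 1, so t9 and t6 differ.
Every assignment with t10 = 1 has w = 0; there are 4 such assignment(s).
  x=0, y=0, z=0, w=0, u=0
  x=0, y=1, z=0, w=0, u=1
  x=1, y=0, z=0, w=0, u=0
  x=1, y=1, z=0, w=0, u=1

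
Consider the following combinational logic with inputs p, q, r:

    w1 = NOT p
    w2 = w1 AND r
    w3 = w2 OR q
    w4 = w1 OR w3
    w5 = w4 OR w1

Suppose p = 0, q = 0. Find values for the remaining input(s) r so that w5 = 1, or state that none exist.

r=0

Check with p = 0, q = 0 and r=0:
w1 = NOT p = NOT 0 = 1
w2 = w1 AND r = 1 AND 0 = 0
w3 = w2 OR q = 0 OR 0 = 0
w4 = w1 OR w3 = 1 OR 0 = 1
w5 = w4 OR w1 = 1 OR 1 = 1
So w5 = 1.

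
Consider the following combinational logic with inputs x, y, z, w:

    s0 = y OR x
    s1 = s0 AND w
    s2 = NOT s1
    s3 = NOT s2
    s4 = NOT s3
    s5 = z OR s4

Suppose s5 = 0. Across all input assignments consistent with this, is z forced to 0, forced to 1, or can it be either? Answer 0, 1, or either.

0

s5 = z OR s4 must be 0, so both z = 0 and s4 = 0.
s4 = NOT s3 must be 0, so s3 = 1.
s3 = NOT s2 must be 1, so s2 = 0.
Every assignment with s5 = 0 has z = 0; there are 3 such assignment(s).
  x=0, y=1, z=0, w=1
  x=1, y=0, z=0, w=1
  x=1, y=1, z=0, w=1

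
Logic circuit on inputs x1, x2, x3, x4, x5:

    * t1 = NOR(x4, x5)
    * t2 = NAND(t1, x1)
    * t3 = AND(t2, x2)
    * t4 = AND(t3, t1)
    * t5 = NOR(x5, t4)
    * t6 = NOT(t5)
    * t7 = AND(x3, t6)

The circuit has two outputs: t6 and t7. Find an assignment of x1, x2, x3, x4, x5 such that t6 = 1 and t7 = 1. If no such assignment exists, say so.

Check with x1=0 x2=1 x3=1 x4=0 x5=0:
t1 = NOR(x4, x5) = NOR(0, 0) = 1
t2 = NAND(t1, x1) = NAND(1, 0) = 1
t3 = AND(t2, x2) = AND(1, 1) = 1
t4 = AND(t3, t1) = AND(1, 1) = 1
t5 = NOR(x5, t4) = NOR(0, 1) = 0
t6 = NOT(t5) = NOT 0 = 1
t7 = AND(x3, t6) = AND(1, 1) = 1
So t6 = 1 and t7 = 1.

x1=0 x2=1 x3=1 x4=0 x5=0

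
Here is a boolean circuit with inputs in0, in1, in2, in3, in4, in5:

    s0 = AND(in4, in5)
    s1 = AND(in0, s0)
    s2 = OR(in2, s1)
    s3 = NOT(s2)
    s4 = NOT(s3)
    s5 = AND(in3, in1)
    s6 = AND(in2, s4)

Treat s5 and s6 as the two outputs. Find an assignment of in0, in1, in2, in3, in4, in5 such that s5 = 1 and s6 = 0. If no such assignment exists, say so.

in0=0, in1=1, in2=0, in3=1, in4=0, in5=0

Check with in0=0, in1=1, in2=0, in3=1, in4=0, in5=0:
s0 = AND(in4, in5) = AND(0, 0) = 0
s1 = AND(in0, s0) = AND(0, 0) = 0
s2 = OR(in2, s1) = OR(0, 0) = 0
s3 = NOT(s2) = NOT 0 = 1
s4 = NOT(s3) = NOT 1 = 0
s5 = AND(in3, in1) = AND(1, 1) = 1
s6 = AND(in2, s4) = AND(0, 0) = 0
So s5 = 1 and s6 = 0.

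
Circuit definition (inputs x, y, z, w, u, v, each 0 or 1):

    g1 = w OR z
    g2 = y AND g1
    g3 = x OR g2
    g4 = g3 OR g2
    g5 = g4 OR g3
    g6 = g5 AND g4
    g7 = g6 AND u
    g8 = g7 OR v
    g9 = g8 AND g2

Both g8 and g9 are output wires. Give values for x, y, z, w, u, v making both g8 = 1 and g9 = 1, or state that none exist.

Check with x=1, y=1, z=1, w=1, u=1, v=0:
g1 = w OR z = 1 OR 1 = 1
g2 = y AND g1 = 1 AND 1 = 1
g3 = x OR g2 = 1 OR 1 = 1
g4 = g3 OR g2 = 1 OR 1 = 1
g5 = g4 OR g3 = 1 OR 1 = 1
g6 = g5 AND g4 = 1 AND 1 = 1
g7 = g6 AND u = 1 AND 1 = 1
g8 = g7 OR v = 1 OR 0 = 1
g9 = g8 AND g2 = 1 AND 1 = 1
So g8 = 1 and g9 = 1.

x=1, y=1, z=1, w=1, u=1, v=0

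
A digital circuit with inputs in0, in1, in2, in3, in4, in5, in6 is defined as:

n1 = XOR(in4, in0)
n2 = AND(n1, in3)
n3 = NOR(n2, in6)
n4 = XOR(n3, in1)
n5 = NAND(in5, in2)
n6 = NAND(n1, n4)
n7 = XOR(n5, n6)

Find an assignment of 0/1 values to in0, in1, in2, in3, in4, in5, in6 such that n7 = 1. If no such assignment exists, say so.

in0=0 in1=1 in2=1 in3=1 in4=1 in5=0 in6=0

Check with in0=0 in1=1 in2=1 in3=1 in4=1 in5=0 in6=0:
n1 = XOR(in4, in0) = XOR(1, 0) = 1
n2 = AND(n1, in3) = AND(1, 1) = 1
n3 = NOR(n2, in6) = NOR(1, 0) = 0
n4 = XOR(n3, in1) = XOR(0, 1) = 1
n5 = NAND(in5, in2) = NAND(0, 1) = 1
n6 = NAND(n1, n4) = NAND(1, 1) = 0
n7 = XOR(n5, n6) = XOR(1, 0) = 1
So n7 = 1 as required.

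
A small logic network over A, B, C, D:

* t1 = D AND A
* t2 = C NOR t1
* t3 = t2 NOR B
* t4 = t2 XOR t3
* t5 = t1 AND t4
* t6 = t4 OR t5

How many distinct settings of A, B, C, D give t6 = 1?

11

t6 = t4 OR t5 must be 1, so at least one of t4, t5 is 1.
Enumerating the 16 input combinations, 11 give t6 = 1 and 5 give t6 = 0.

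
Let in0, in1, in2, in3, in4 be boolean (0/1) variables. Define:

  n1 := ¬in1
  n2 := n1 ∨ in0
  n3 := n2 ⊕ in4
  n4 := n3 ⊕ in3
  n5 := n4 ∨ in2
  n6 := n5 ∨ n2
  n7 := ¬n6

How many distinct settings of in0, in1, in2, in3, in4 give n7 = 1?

n7 = ¬n6 must be 1, so n6 = 0.
n6 = n5 ∨ n2 must be 0, so both n5 = 0 and n2 = 0.
Satisfying assignments:
  in0=0, in1=1, in2=0, in3=0, in4=0
  in0=0, in1=1, in2=0, in3=1, in4=1

2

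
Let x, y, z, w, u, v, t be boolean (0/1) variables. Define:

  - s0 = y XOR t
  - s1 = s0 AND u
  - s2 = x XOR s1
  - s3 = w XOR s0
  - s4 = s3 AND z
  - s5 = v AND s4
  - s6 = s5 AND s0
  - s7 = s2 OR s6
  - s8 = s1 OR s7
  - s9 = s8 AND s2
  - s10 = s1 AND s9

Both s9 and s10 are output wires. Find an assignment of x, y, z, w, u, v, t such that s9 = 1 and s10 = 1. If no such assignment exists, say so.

Check with x=0, y=1, z=1, w=1, u=1, v=0, t=0:
s0 = y XOR t = 1 XOR 0 = 1
s1 = s0 AND u = 1 AND 1 = 1
s2 = x XOR s1 = 0 XOR 1 = 1
s3 = w XOR s0 = 1 XOR 1 = 0
s4 = s3 AND z = 0 AND 1 = 0
s5 = v AND s4 = 0 AND 0 = 0
s6 = s5 AND s0 = 0 AND 1 = 0
s7 = s2 OR s6 = 1 OR 0 = 1
s8 = s1 OR s7 = 1 OR 1 = 1
s9 = s8 AND s2 = 1 AND 1 = 1
s10 = s1 AND s9 = 1 AND 1 = 1
So s9 = 1 and s10 = 1.

x=0, y=1, z=1, w=1, u=1, v=0, t=0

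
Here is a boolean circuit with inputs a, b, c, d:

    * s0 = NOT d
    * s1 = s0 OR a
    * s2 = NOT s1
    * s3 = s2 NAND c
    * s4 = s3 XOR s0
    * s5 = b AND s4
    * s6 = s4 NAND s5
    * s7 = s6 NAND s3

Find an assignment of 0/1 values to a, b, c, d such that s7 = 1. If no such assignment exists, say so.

a=1, b=1, c=0, d=1

Check with a=1, b=1, c=0, d=1:
s0 = NOT d = NOT 1 = 0
s1 = s0 OR a = 0 OR 1 = 1
s2 = NOT s1 = NOT 1 = 0
s3 = s2 NAND c = 0 NAND 0 = 1
s4 = s3 XOR s0 = 1 XOR 0 = 1
s5 = b AND s4 = 1 AND 1 = 1
s6 = s4 NAND s5 = 1 NAND 1 = 0
s7 = s6 NAND s3 = 0 NAND 1 = 1
So s7 = 1 as required.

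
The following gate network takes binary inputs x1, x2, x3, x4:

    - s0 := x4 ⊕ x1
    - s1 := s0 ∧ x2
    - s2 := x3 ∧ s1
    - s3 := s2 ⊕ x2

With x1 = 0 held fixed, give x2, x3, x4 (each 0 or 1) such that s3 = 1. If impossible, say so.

s3 = s2 ⊕ x2 must be 1, so s2 and x2 differ.
Check with x1 = 0 and x2=1, x3=0, x4=0:
s0 = x4 ⊕ x1 = 0 ⊕ 0 = 0
s1 = s0 ∧ x2 = 0 ∧ 1 = 0
s2 = x3 ∧ s1 = 0 ∧ 0 = 0
s3 = s2 ⊕ x2 = 0 ⊕ 1 = 1
So s3 = 1.

x2=1, x3=0, x4=0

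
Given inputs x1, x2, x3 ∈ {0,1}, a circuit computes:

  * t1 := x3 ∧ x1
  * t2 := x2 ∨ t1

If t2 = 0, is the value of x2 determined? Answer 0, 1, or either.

0

t2 = x2 ∨ t1 must be 0, so both x2 = 0 and t1 = 0.
t1 = x3 ∧ x1 must be 0, so at least one of x3, x1 is 0.
Every assignment with t2 = 0 has x2 = 0; there are 3 such assignment(s).
  x1=0, x2=0, x3=0
  x1=0, x2=0, x3=1
  x1=1, x2=0, x3=0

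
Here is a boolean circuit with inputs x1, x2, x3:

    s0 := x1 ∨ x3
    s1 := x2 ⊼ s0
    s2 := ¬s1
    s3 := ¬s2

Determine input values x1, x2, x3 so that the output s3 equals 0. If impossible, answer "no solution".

s3 = ¬s2 must be 0, so s2 = 1.
Check with x1=1, x2=1, x3=0:
s0 = x1 ∨ x3 = 1 ∨ 0 = 1
s1 = x2 ⊼ s0 = 1 ⊼ 1 = 0
s2 = ¬s1 = ¬0 = 1
s3 = ¬s2 = ¬1 = 0
So s3 = 0 as required.

x1=1, x2=1, x3=0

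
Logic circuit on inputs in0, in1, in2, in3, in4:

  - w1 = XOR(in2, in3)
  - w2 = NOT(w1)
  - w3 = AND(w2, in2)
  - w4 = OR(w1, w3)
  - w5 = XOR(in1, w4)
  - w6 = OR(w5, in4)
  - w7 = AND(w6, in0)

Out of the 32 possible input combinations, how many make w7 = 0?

w7 = AND(w6, in0) must be 0, so at least one of w6, in0 is 0.
Enumerating the 32 input combinations, 20 give w7 = 0 and 12 give w7 = 1.

20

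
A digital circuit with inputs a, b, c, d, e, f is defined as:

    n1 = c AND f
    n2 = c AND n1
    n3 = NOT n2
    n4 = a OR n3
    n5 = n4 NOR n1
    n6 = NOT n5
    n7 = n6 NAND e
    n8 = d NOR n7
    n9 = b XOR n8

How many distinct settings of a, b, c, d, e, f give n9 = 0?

32

n9 = b XOR n8 must be 0, so b and n8 are equal.
Enumerating the 64 input combinations, 32 give n9 = 0 and 32 give n9 = 1.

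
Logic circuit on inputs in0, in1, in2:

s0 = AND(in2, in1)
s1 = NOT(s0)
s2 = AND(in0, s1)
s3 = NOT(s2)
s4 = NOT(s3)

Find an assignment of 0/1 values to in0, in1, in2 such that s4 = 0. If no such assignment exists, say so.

in0=0 in1=0 in2=1

s4 = NOT(s3) must be 0, so s3 = 1.
s3 = NOT(s2) must be 1, so s2 = 0.
s2 = AND(in0, s1) must be 0, so at least one of in0, s1 is 0.
Check with in0=0 in1=0 in2=1:
s0 = AND(in2, in1) = AND(1, 0) = 0
s1 = NOT(s0) = NOT 0 = 1
s2 = AND(in0, s1) = AND(0, 1) = 0
s3 = NOT(s2) = NOT 0 = 1
s4 = NOT(s3) = NOT 1 = 0
So s4 = 0 as required.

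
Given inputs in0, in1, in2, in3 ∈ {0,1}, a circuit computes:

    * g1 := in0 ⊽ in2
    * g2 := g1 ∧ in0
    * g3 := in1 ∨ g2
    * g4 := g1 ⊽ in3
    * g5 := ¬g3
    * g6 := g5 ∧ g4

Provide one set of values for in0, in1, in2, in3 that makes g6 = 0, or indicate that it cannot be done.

g6 = g5 ∧ g4 must be 0, so at least one of g5, g4 is 0.
Check with in0=0, in1=0, in2=1, in3=1:
g1 = in0 ⊽ in2 = 0 ⊽ 1 = 0
g2 = g1 ∧ in0 = 0 ∧ 0 = 0
g3 = in1 ∨ g2 = 0 ∨ 0 = 0
g4 = g1 ⊽ in3 = 0 ⊽ 1 = 0
g5 = ¬g3 = ¬0 = 1
g6 = g5 ∧ g4 = 1 ∧ 0 = 0
So g6 = 0 as required.

in0=0, in1=0, in2=1, in3=1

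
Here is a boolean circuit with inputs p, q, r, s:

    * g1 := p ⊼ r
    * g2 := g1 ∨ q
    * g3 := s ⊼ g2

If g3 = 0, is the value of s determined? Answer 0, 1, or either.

g3 = s ⊼ g2 must be 0, so both s = 1 and g2 = 1.
g2 = g1 ∨ q must be 1, so at least one of g1, q is 1.
Every assignment with g3 = 0 has s = 1; there are 7 such assignment(s).

1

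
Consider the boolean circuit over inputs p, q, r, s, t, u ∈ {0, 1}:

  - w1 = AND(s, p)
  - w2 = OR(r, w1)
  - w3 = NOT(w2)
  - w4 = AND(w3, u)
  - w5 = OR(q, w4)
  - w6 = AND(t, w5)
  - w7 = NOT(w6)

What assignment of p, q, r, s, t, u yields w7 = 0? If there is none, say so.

w7 = NOT(w6) must be 0, so w6 = 1.
Check with p=0, q=1, r=1, s=0, t=1, u=0:
w1 = AND(s, p) = AND(0, 0) = 0
w2 = OR(r, w1) = OR(1, 0) = 1
w3 = NOT(w2) = NOT 1 = 0
w4 = AND(w3, u) = AND(0, 0) = 0
w5 = OR(q, w4) = OR(1, 0) = 1
w6 = AND(t, w5) = AND(1, 1) = 1
w7 = NOT(w6) = NOT 1 = 0
So w7 = 0 as required.

p=0, q=1, r=1, s=0, t=1, u=0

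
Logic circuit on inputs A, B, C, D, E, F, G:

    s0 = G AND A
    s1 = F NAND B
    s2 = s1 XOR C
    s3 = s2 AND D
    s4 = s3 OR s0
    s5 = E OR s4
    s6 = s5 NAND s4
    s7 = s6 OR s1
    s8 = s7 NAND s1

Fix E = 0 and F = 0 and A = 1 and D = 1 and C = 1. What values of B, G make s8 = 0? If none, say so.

s8 = s7 NAND s1 must be 0, so both s7 = 1 and s1 = 1.
s7 = s6 OR s1 must be 1, so at least one of s6, s1 is 1.
Check with E = 0 and F = 0 and A = 1 and D = 1 and C = 1 and B=1, G=1:
s0 = G AND A = 1 AND 1 = 1
s1 = F NAND B = 0 NAND 1 = 1
s2 = s1 XOR C = 1 XOR 1 = 0
s3 = s2 AND D = 0 AND 1 = 0
s4 = s3 OR s0 = 0 OR 1 = 1
s5 = E OR s4 = 0 OR 1 = 1
s6 = s5 NAND s4 = 1 NAND 1 = 0
s7 = s6 OR s1 = 0 OR 1 = 1
s8 = s7 NAND s1 = 1 NAND 1 = 0
So s8 = 0.

B=1 G=1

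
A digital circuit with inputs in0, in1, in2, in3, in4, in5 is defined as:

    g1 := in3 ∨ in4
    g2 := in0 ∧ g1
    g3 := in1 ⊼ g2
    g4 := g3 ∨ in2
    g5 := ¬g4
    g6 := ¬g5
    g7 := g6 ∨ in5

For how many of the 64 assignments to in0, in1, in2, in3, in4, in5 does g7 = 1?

61

g7 = g6 ∨ in5 must be 1, so at least one of g6, in5 is 1.
Enumerating the 64 input combinations, 61 give g7 = 1 and 3 give g7 = 0.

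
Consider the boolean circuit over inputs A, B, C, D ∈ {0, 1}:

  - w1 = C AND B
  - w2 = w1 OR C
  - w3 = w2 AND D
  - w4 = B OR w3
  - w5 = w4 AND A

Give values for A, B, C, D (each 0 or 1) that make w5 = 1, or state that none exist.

Check with A=1 B=1 C=0 D=1:
w1 = C AND B = 0 AND 1 = 0
w2 = w1 OR C = 0 OR 0 = 0
w3 = w2 AND D = 0 AND 1 = 0
w4 = B OR w3 = 1 OR 0 = 1
w5 = w4 AND A = 1 AND 1 = 1
So w5 = 1 as required.

A=1 B=1 C=0 D=1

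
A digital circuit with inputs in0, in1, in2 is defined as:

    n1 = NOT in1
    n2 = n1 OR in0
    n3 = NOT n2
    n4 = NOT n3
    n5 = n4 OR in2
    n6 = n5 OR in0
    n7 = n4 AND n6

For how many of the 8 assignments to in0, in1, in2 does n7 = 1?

6

n7 = n4 AND n6 must be 1, so both n4 = 1 and n6 = 1.
n4 = NOT n3 must be 1, so n3 = 0.
Satisfying assignments:
  in0=0, in1=0, in2=0
  in0=0, in1=0, in2=1
  in0=1, in1=0, in2=0
  in0=1, in1=0, in2=1
  in0=1, in1=1, in2=0
  in0=1, in1=1, in2=1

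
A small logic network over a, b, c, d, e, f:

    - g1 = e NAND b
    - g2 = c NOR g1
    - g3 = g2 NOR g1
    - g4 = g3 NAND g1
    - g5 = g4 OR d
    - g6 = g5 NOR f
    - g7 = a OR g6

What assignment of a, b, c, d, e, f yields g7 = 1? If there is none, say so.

a=1 b=1 c=1 d=0 e=0 f=0

Check with a=1 b=1 c=1 d=0 e=0 f=0:
g1 = e NAND b = 0 NAND 1 = 1
g2 = c NOR g1 = 1 NOR 1 = 0
g3 = g2 NOR g1 = 0 NOR 1 = 0
g4 = g3 NAND g1 = 0 NAND 1 = 1
g5 = g4 OR d = 1 OR 0 = 1
g6 = g5 NOR f = 1 NOR 0 = 0
g7 = a OR g6 = 1 OR 0 = 1
So g7 = 1 as required.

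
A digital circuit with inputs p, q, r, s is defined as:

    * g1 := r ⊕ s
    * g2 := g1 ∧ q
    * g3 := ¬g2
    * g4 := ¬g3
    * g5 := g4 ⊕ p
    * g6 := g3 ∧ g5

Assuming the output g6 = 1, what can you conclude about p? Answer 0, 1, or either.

1

g6 = g3 ∧ g5 must be 1, so both g3 = 1 and g5 = 1.
Every assignment with g6 = 1 has p = 1; there are 6 such assignment(s).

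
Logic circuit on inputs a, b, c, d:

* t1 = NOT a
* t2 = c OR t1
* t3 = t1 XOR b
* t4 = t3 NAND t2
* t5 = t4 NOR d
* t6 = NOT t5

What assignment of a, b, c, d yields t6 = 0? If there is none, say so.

Check with a=0 b=0 c=0 d=0:
t1 = NOT a = NOT 0 = 1
t2 = c OR t1 = 0 OR 1 = 1
t3 = t1 XOR b = 1 XOR 0 = 1
t4 = t3 NAND t2 = 1 NAND 1 = 0
t5 = t4 NOR d = 0 NOR 0 = 1
t6 = NOT t5 = NOT 1 = 0
So t6 = 0 as required.

a=0 b=0 c=0 d=0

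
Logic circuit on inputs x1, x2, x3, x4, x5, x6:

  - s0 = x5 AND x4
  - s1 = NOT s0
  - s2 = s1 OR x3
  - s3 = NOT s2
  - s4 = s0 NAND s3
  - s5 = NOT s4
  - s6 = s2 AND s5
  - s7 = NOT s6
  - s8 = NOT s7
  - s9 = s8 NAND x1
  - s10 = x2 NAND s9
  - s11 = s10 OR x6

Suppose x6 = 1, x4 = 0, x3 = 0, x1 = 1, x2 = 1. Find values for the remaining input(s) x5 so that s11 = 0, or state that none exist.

no solution exists

With x6 = 1, x4 = 0, x3 = 0, x1 = 1, x2 = 1 fixed, none of the 2 settings of x5 give s11 = 0.
For example, with x5=1:
s0 = x5 AND x4 = 1 AND 0 = 0
s1 = NOT s0 = NOT 0 = 1
s2 = s1 OR x3 = 1 OR 0 = 1
s3 = NOT s2 = NOT 1 = 0
s4 = s0 NAND s3 = 0 NAND 0 = 1
s5 = NOT s4 = NOT 1 = 0
s6 = s2 AND s5 = 1 AND 0 = 0
s7 = NOT s6 = NOT 0 = 1
s8 = NOT s7 = NOT 1 = 0
s9 = s8 NAND x1 = 0 NAND 1 = 1
s10 = x2 NAND s9 = 1 NAND 1 = 0
s11 = s10 OR x6 = 0 OR 1 = 1
giving s11 = 1 ≠ 0.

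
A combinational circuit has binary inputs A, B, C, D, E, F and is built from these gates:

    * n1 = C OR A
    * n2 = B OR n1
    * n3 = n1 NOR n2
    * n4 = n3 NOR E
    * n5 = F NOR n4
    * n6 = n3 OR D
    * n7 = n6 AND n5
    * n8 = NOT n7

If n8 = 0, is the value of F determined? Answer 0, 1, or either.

n8 = NOT n7 must be 0, so n7 = 1.
Every assignment with n8 = 0 has F = 0; there are 11 such assignment(s).

0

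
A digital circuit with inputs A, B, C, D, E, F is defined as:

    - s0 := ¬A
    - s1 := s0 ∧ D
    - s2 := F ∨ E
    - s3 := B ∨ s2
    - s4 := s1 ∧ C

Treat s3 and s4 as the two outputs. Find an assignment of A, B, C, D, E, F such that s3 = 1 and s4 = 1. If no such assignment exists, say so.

A=0 B=0 C=1 D=1 E=1 F=0

Check with A=0 B=0 C=1 D=1 E=1 F=0:
s0 = ¬A = ¬0 = 1
s1 = s0 ∧ D = 1 ∧ 1 = 1
s2 = F ∨ E = 0 ∨ 1 = 1
s3 = B ∨ s2 = 0 ∨ 1 = 1
s4 = s1 ∧ C = 1 ∧ 1 = 1
So s3 = 1 and s4 = 1.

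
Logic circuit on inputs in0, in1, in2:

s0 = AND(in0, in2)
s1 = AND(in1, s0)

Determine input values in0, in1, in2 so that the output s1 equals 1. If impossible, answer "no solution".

s1 = AND(in1, s0) must be 1, so both in1 = 1 and s0 = 1.
s0 = AND(in0, in2) must be 1, so both in0 = 1 and in2 = 1.
Check with in0=1, in1=1, in2=1:
s0 = AND(in0, in2) = AND(1, 1) = 1
s1 = AND(in1, s0) = AND(1, 1) = 1
So s1 = 1 as required.

in0=1, in1=1, in2=1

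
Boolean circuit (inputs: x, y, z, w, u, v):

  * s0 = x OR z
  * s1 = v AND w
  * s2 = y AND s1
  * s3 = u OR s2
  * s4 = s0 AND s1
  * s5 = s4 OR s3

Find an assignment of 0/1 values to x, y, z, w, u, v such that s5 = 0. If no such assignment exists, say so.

x=1, y=0, z=1, w=0, u=0, v=0

s5 = s4 OR s3 must be 0, so both s4 = 0 and s3 = 0.
Check with x=1, y=0, z=1, w=0, u=0, v=0:
s0 = x OR z = 1 OR 1 = 1
s1 = v AND w = 0 AND 0 = 0
s2 = y AND s1 = 0 AND 0 = 0
s3 = u OR s2 = 0 OR 0 = 0
s4 = s0 AND s1 = 1 AND 0 = 0
s5 = s4 OR s3 = 0 OR 0 = 0
So s5 = 0 as required.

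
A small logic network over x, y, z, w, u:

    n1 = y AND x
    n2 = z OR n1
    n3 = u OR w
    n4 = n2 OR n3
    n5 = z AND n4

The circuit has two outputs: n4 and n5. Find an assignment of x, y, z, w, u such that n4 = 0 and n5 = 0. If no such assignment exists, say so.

x=1, y=0, z=0, w=0, u=0

Check with x=1, y=0, z=0, w=0, u=0:
n1 = y AND x = 0 AND 1 = 0
n2 = z OR n1 = 0 OR 0 = 0
n3 = u OR w = 0 OR 0 = 0
n4 = n2 OR n3 = 0 OR 0 = 0
n5 = z AND n4 = 0 AND 0 = 0
So n4 = 0 and n5 = 0.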